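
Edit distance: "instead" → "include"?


Word 1: "instead" (length 7)
Word 2: "include" (length 7)
One optimal edit sequence (insert/delete/substitute each cost 1):
  1. keep 'i'
  2. keep 'n'
  3. substitute 's' -> 'c'  (+1)
  4. substitute 't' -> 'l'  (+1)
  5. substitute 'e' -> 'u'  (+1)
  6. substitute 'a' -> 'd'  (+1)
  7. substitute 'd' -> 'e'  (+1)
Total edit operations: 5
Edit distance = 5


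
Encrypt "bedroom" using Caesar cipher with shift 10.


Word: "bedroom"
Shift: 10
Each letter → (letter + shift) mod 26:
  'b' (1) + 10 = 11 → 'l'
  'e' (4) + 10 = 14 → 'o'
  'd' (3) + 10 = 13 → 'n'
  'r' (17) + 10 = 1 → 'b'
  'o' (14) + 10 = 24 → 'y'
  'o' (14) + 10 = 24 → 'y'
  'm' (12) + 10 = 22 → 'w'
Result = "lonbyyw"


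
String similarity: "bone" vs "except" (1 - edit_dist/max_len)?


Word 1: "bone" (length 4)
Word 2: "except" (length 6)
One optimal edit sequence:
  1. substitute 'b' -> 'e'  (+1)
  2. substitute 'o' -> 'x'  (+1)
  3. substitute 'n' -> 'c'  (+1)
  4. keep 'e'
  5. insert 'p'  (+1)
  6. insert 't'  (+1)
Edit distance = 5
Max length = max(4, 6) = 6
Similarity = 1 - 5/6
= 0.1667


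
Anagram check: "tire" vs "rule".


Word 1: "tire" → sorted: eirt
Word 2: "rule" → sorted: elru
Same letters? eirt != elru
Anagram = No


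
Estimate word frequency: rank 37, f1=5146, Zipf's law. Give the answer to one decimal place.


Zipf's law: f(r) = f(1) / r
f(1) = 5146
f(37) = 5146 / 37
= 139.1 occurrences


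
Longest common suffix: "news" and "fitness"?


Word 1: "news"
Word 2: "fitness"
Comparing from end:
  Pos -1: 's' == 's'
  Pos -2: 'w' != 's' (stop)
LCS = "s" (length 1)


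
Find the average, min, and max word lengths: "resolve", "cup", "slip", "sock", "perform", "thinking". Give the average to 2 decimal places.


Lengths: "resolve"=7, "cup"=3, "slip"=4, "sock"=4, "perform"=7, "thinking"=8
Sum = 33, Count = 6
Average = 33/6 = 5.50
= avg=5.50, min=3, max=8


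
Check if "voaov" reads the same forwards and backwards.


Word: "voaov"
Reversed: "voaov"
Forward == Backward? voaov == voaov
Palindrome = Yes


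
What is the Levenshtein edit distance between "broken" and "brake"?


Word 1: "broken" (length 6)
Word 2: "brake" (length 5)
One optimal edit sequence (insert/delete/substitute each cost 1):
  1. keep 'b'
  2. keep 'r'
  3. substitute 'o' -> 'a'  (+1)
  4. keep 'k'
  5. keep 'e'
  6. delete 'n'  (+1)
Total edit operations: 2
Edit distance = 2


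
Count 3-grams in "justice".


Word: "justice" (length 7)
Number of 3-grams = length - 3 + 1 = 7 - 3 + 1
= 5


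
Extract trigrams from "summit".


Word: "summit" (length 6)
Number of trigrams = 6 - 3 + 1 = 4
  Position 0: "sum"
  Position 1: "umm"
  Position 2: "mmi"
  Position 3: "mit"
Trigrams = "sum", "umm", "mmi", "mit"


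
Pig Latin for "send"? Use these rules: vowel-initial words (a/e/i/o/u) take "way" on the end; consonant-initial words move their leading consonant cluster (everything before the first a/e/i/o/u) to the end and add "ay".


Word: "send"
Starts with consonant(s) → move to end, add 'ay'
Consonant cluster: "s"
Pig Latin = "endsay"


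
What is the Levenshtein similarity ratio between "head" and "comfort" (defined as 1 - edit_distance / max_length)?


Word 1: "head" (length 4)
Word 2: "comfort" (length 7)
One optimal edit sequence:
  1. insert 'c'  (+1)
  2. insert 'o'  (+1)
  3. insert 'm'  (+1)
  4. substitute 'h' -> 'f'  (+1)
  5. substitute 'e' -> 'o'  (+1)
  6. substitute 'a' -> 'r'  (+1)
  7. substitute 'd' -> 't'  (+1)
Edit distance = 7
Max length = max(4, 7) = 7
Similarity = 1 - 7/7
= 0.0000


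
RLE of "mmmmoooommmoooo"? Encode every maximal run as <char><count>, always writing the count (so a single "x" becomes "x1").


String: "mmmmoooommmoooo"
Scanning for consecutive runs:
  'm' x 4
  'o' x 4
  'm' x 3
  'o' x 4
RLE = "m4o4m3o4"


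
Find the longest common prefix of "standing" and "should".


Word 1: "standing"
Word 2: "should"
Comparing from start:
  Pos 0: 's' == 's'
  Pos 1: 't' != 'h' (stop)
LCP = "s" (length 1)


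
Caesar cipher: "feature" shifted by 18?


Word: "feature"
Shift: 18
Each letter → (letter + shift) mod 26:
  'f' (5) + 18 = 23 → 'x'
  'e' (4) + 18 = 22 → 'w'
  'a' (0) + 18 = 18 → 's'
  't' (19) + 18 = 11 → 'l'
  'u' (20) + 18 = 12 → 'm'
  'r' (17) + 18 = 9 → 'j'
  'e' (4) + 18 = 22 → 'w'
Result = "xwslmjw"


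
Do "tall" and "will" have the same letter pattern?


Pattern of "tall": [0, 1, 2, 2]
Pattern of "will": [0, 1, 2, 2]
Patterns match
Same pattern = Yes


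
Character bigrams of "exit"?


Word: "exit" (length 4)
Number of bigrams = 4 - 2 + 1 = 3
  Position 0: "ex"
  Position 1: "xi"
  Position 2: "it"
Bigrams = "ex", "xi", "it"


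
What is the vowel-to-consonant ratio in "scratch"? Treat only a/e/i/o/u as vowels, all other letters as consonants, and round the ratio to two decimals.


Word: "scratch"
Vowels (a,e,i,o,u): 1
Consonants: 6
Ratio = 1/6
= 0.17


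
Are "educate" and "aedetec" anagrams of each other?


Word 1: "educate" → sorted: acdeetu
Word 2: "aedetec" → sorted: acdeeet
Same letters? acdeetu != acdeeet
Anagram = No


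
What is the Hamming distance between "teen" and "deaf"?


Comparing character by character (same length = 4):
  Pos 0: 't' vs 'd' !=
  Pos 1: 'e' vs 'e' =
  Pos 2: 'e' vs 'a' !=
  Pos 3: 'n' vs 'f' !=
Hamming distance = 3


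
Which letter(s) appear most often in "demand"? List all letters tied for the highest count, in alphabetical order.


Word: "demand"
Letter counts:
  'a': 1
  'd': 2
  'e': 1
  'm': 1
  'n': 1
Maximum count = 2
Most frequent = 'd' (2 times each)


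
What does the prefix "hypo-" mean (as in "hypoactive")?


Prefix: hypo-
As in: hypoactive -> hypo- + active
Meaning = under / below normal


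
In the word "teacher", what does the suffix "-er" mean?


Suffix: -er
Example: teacher (teach + -er)
Meaning = one who / more


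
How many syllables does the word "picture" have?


Word: "picture"
Syllable breakdown: pic-ture
Counting: 2 parts
= 2 syllables


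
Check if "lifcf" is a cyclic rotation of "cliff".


Word: "cliff", Candidate: "lifcf"
Method: check if candidate is substring of word+word
"cliffcliff" contains "lifcf"? No
Is rotation = No


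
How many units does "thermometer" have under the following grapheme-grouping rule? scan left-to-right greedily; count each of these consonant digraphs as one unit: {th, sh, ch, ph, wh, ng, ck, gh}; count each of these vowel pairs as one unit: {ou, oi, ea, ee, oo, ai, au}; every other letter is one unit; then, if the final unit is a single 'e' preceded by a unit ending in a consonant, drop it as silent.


Word: "thermometer" (11 letters)
Left-to-right scan:
  1. 'th' (digraph)
  2. 'e' (letter)
  3. 'r' (letter)
  4. 'm' (letter)
  5. 'o' (letter)
  6. 'm' (letter)
  7. 'e' (letter)
  8. 't' (letter)
  9. 'e' (letter)
  10. 'r' (letter)
Units from scan: 10
Sound units = 10 units


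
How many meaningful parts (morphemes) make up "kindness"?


Word: "kindness"
Morphemes: kind + -ness
Each morpheme carries meaning
= 2 morphemes


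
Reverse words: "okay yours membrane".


Original: "okay yours membrane"
Words (1..n): okay | yours | membrane
Reversed (n..1): membrane | yours | okay
Result = "membrane yours okay"


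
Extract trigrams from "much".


Word: "much" (length 4)
Number of trigrams = 4 - 3 + 1 = 2
  Position 0: "muc"
  Position 1: "uch"
Trigrams = "muc", "uch"


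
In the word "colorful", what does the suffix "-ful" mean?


Suffix: -ful
Example: colorful (color + -ful)
Meaning = full of


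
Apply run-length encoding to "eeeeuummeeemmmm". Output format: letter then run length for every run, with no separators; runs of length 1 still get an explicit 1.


String: "eeeeuummeeemmmm"
Scanning for consecutive runs:
  'e' x 4
  'u' x 2
  'm' x 2
  'e' x 3
  'm' x 4
RLE = "e4u2m2e3m4"


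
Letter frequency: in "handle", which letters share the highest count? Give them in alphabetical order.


Word: "handle"
Letter counts:
  'a': 1
  'd': 1
  'e': 1
  'h': 1
  'l': 1
  'n': 1
Maximum count = 1
Most frequent = 'a', 'd', 'e', 'h', 'l', 'n' (1 time each)


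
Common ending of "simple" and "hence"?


Word 1: "simple"
Word 2: "hence"
Comparing from end:
  Pos -1: 'e' == 'e'
  Pos -2: 'l' != 'c' (stop)
LCS = "e" (length 1)


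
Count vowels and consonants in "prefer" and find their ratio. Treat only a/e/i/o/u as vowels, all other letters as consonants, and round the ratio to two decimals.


Word: "prefer"
Vowels (a,e,i,o,u): 2
Consonants: 4
Ratio = 2/4
= 0.50


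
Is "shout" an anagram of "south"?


Word 1: "south" → sorted: hostu
Word 2: "shout" → sorted: hostu
Same letters? hostu == hostu
Anagram = Yes


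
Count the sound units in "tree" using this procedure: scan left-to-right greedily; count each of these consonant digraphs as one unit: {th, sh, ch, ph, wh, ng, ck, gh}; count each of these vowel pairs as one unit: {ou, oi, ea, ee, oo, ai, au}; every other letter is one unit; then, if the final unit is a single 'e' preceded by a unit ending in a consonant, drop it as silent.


Word: "tree" (4 letters)
Left-to-right scan:
  (1) 't' (letter)
  (2) 'r' (letter)
  (3) 'ee' (vowel-pair)
Units from scan: 3
Sound units = 3 units


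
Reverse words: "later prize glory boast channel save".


Original: "later prize glory boast channel save"
Words (1..n): later | prize | glory | boast | channel | save
Reversed (n..1): save | channel | boast | glory | prize | later
Result = "save channel boast glory prize later"


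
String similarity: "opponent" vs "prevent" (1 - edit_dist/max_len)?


Word 1: "opponent" (length 8)
Word 2: "prevent" (length 7)
One optimal edit sequence:
  1. delete 'o'  (+1)
  2. keep 'p'
  3. substitute 'p' -> 'r'  (+1)
  4. substitute 'o' -> 'e'  (+1)
  5. substitute 'n' -> 'v'  (+1)
  6. keep 'e'
  7. keep 'n'
  8. keep 't'
Edit distance = 4
Max length = max(8, 7) = 8
Similarity = 1 - 4/8
= 0.5000


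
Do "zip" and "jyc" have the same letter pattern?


Pattern of "zip": [0, 1, 2]
Pattern of "jyc": [0, 1, 2]
Patterns match
Same pattern = Yes


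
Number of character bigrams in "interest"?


Word: "interest" (length 8)
Number of 2-grams = length - 2 + 1 = 8 - 2 + 1
= 7


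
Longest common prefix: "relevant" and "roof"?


Word 1: "relevant"
Word 2: "roof"
Comparing from start:
  Pos 0: 'r' == 'r'
  Pos 1: 'e' != 'o' (stop)
LCP = "r" (length 1)


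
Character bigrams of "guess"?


Word: "guess" (length 5)
Number of bigrams = 5 - 2 + 1 = 4
  Position 0: "gu"
  Position 1: "ue"
  Position 2: "es"
  Position 3: "ss"
Bigrams = "gu", "ue", "es", "ss"


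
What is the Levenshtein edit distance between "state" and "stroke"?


Word 1: "state" (length 5)
Word 2: "stroke" (length 6)
One optimal edit sequence (insert/delete/substitute each cost 1):
  1. keep 's'
  2. keep 't'
  3. insert 'r'  (+1)
  4. substitute 'a' -> 'o'  (+1)
  5. substitute 't' -> 'k'  (+1)
  6. keep 'e'
Total edit operations: 3
Edit distance = 3


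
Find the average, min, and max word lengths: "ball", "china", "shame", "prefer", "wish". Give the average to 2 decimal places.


Lengths: "ball"=4, "china"=5, "shame"=5, "prefer"=6, "wish"=4
Sum = 24, Count = 5
Average = 24/5 = 4.80
= avg=4.80, min=4, max=6


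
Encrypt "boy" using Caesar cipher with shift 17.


Word: "boy"
Shift: 17
Each letter → (letter + shift) mod 26:
  'b' (1) + 17 = 18 → 's'
  'o' (14) + 17 = 5 → 'f'
  'y' (24) + 17 = 15 → 'p'
Result = "sfp"


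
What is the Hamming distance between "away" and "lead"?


Comparing character by character (same length = 4):
  Pos 0: 'a' vs 'l' !=
  Pos 1: 'w' vs 'e' !=
  Pos 2: 'a' vs 'a' =
  Pos 3: 'y' vs 'd' !=
Hamming distance = 3


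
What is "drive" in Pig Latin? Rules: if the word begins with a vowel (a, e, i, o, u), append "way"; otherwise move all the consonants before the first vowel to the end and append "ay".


Word: "drive"
Starts with consonant(s) → move to end, add 'ay'
Consonant cluster: "dr"
Pig Latin = "ivedray"


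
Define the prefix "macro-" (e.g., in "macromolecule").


Prefix: macro-
As in: macromolecule -> macro- + molecule
Meaning = large


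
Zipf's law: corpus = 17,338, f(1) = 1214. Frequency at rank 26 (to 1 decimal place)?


Zipf's law: f(r) = f(1) / r
f(1) = 1214
f(26) = 1214 / 26
= 46.7 occurrences


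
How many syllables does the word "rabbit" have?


Word: "rabbit"
Syllable breakdown: rab · bit
Counting: 2 parts
= 2 syllables


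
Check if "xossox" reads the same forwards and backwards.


Word: "xossox"
Reversed: "xossox"
Forward == Backward? xossox == xossox
Palindrome = Yes


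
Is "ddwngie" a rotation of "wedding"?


Word: "wedding", Candidate: "ddwngie"
Method: check if candidate is substring of word+word
"weddingwedding" contains "ddwngie"? No
Is rotation = No


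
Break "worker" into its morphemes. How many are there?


Word: "worker"
Morphemes: work | -er
Each morpheme carries meaning
= 2 morphemes


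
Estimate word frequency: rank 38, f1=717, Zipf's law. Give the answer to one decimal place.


Zipf's law: f(r) = f(1) / r
f(1) = 717
f(38) = 717 / 38
= 18.9 occurrences


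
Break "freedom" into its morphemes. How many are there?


Word: "freedom"
Morphemes: free + -dom
Each morpheme carries meaning
= 2 morphemes


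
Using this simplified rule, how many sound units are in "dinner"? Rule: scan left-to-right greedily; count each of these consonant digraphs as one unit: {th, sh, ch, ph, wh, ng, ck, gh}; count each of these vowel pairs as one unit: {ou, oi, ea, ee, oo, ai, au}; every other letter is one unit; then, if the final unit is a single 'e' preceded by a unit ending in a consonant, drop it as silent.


Word: "dinner" (6 letters)
Left-to-right scan:
  (1) 'd' (letter)
  (2) 'i' (letter)
  (3) 'n' (letter)
  (4) 'n' (letter)
  (5) 'e' (letter)
  (6) 'r' (letter)
Units from scan: 6
Sound units = 6 units


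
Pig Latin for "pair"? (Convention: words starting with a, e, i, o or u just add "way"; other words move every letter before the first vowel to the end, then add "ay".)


Word: "pair"
Starts with consonant(s) → move to end, add 'ay'
Consonant cluster: "p"
Pig Latin = "airpay"


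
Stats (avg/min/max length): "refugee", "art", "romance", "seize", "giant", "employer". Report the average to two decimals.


Lengths: "refugee"=7, "art"=3, "romance"=7, "seize"=5, "giant"=5, "employer"=8
Sum = 35, Count = 6
Average = 35/6 = 5.83
= avg=5.83, min=3, max=8


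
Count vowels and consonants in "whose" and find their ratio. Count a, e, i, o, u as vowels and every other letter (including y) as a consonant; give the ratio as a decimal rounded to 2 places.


Word: "whose"
Vowels (a,e,i,o,u): 2
Consonants: 3
Ratio = 2/3
= 0.67


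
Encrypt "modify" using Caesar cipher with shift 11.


Word: "modify"
Shift: 11
Each letter → (letter + shift) mod 26:
  'm' (12) + 11 = 23 → 'x'
  'o' (14) + 11 = 25 → 'z'
  'd' (3) + 11 = 14 → 'o'
  'i' (8) + 11 = 19 → 't'
  'f' (5) + 11 = 16 → 'q'
  'y' (24) + 11 = 9 → 'j'
Result = "xzotqj"


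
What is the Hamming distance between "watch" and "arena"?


Comparing character by character (same length = 5):
  Pos 0: 'w' vs 'a' !=
  Pos 1: 'a' vs 'r' !=
  Pos 2: 't' vs 'e' !=
  Pos 3: 'c' vs 'n' !=
  Pos 4: 'h' vs 'a' !=
Hamming distance = 5


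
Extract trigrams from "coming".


Word: "coming" (length 6)
Number of trigrams = 6 - 3 + 1 = 4
  Position 0: "com"
  Position 1: "omi"
  Position 2: "min"
  Position 3: "ing"
Trigrams = "com", "omi", "min", "ing"


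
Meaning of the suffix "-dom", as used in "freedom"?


Suffix: -dom
As in: freedom -> free + -dom
Meaning = state / realm


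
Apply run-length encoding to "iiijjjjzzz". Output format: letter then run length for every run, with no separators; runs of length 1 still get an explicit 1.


String: "iiijjjjzzz"
Scanning for consecutive runs:
  'i' x 3
  'j' x 4
  'z' x 3
RLE = "i3j4z3"


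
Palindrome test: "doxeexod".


Word: "doxeexod"
Reversed: "doxeexod"
Forward == Backward? doxeexod == doxeexod
Palindrome = Yes


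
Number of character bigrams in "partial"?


Word: "partial" (length 7)
Number of 2-grams = length - 2 + 1 = 7 - 2 + 1
= 6


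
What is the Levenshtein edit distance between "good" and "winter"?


Word 1: "good" (length 4)
Word 2: "winter" (length 6)
One optimal edit sequence (insert/delete/substitute each cost 1):
  1. insert 'w'  (+1)
  2. insert 'i'  (+1)
  3. substitute 'g' -> 'n'  (+1)
  4. substitute 'o' -> 't'  (+1)
  5. substitute 'o' -> 'e'  (+1)
  6. substitute 'd' -> 'r'  (+1)
Total edit operations: 6
Edit distance = 6


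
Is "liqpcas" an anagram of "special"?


Word 1: "special" → sorted: aceilps
Word 2: "liqpcas" → sorted: acilpqs
Same letters? aceilps != acilpqs
Anagram = No


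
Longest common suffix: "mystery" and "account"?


Word 1: "mystery"
Word 2: "account"
Comparing from end:
  Pos -1: 'y' != 't' (stop)
LCS = "" (length 0)


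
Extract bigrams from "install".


Word: "install" (length 7)
Number of bigrams = 7 - 2 + 1 = 6
  Position 0: "in"
  Position 1: "ns"
  Position 2: "st"
  Position 3: "ta"
  Position 4: "al"
  Position 5: "ll"
Bigrams = "in", "ns", "st", "ta", "al", "ll"


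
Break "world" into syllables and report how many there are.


Word: "world"
Syllable breakdown: world
Counting: 1 part
= 1 syllable


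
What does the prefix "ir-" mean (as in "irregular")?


Prefix: ir-
Example: irregular (ir- + regular)
Meaning = not


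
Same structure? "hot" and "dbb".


Pattern of "hot": [0, 1, 2]
Pattern of "dbb": [0, 1, 1]
Patterns do not match
Same pattern = No


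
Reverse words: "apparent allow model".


Original: "apparent allow model"
Words (1..n): apparent | allow | model
Reversed (n..1): model | allow | apparent
Result = "model allow apparent"


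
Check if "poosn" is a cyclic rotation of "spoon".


Word: "spoon", Candidate: "poosn"
Method: check if candidate is substring of word+word
"spoonspoon" contains "poosn"? No
Is rotation = No


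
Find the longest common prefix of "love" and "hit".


Word 1: "love"
Word 2: "hit"
Comparing from start:
  Pos 0: 'l' != 'h' (stop)
LCP = "" (length 0)


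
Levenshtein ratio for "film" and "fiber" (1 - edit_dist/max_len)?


Word 1: "film" (length 4)
Word 2: "fiber" (length 5)
One optimal edit sequence:
  1. keep 'f'
  2. keep 'i'
  3. insert 'b'  (+1)
  4. substitute 'l' -> 'e'  (+1)
  5. substitute 'm' -> 'r'  (+1)
Edit distance = 3
Max length = max(4, 5) = 5
Similarity = 1 - 3/5
= 0.4000


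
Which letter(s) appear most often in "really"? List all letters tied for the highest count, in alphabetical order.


Word: "really"
Letter counts:
  'a': 1
  'e': 1
  'l': 2
  'r': 1
  'y': 1
Maximum count = 2
Most frequent = 'l' (2 times each)


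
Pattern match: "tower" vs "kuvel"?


Pattern of "tower": [0, 1, 2, 3, 4]
Pattern of "kuvel": [0, 1, 2, 3, 4]
Patterns match
Same pattern = Yes


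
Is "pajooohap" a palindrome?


Word: "pajooohap"
Reversed: "pahooojap"
Forward == Backward? pajooohap != pahooojap
Palindrome = No


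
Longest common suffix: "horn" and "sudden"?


Word 1: "horn"
Word 2: "sudden"
Comparing from end:
  Pos -1: 'n' == 'n'
  Pos -2: 'r' != 'e' (stop)
LCS = "n" (length 1)


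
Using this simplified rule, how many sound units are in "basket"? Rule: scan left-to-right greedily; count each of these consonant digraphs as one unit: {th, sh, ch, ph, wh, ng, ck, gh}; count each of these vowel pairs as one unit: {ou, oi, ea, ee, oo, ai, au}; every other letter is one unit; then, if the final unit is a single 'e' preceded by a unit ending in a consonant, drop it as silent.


Word: "basket" (6 letters)
Left-to-right scan:
  [1] 'b' (letter)
  [2] 'a' (letter)
  [3] 's' (letter)
  [4] 'k' (letter)
  [5] 'e' (letter)
  [6] 't' (letter)
Units from scan: 6
Sound units = 6 units


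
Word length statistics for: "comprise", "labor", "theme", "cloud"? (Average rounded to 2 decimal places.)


Lengths: "comprise"=8, "labor"=5, "theme"=5, "cloud"=5
Sum = 23, Count = 4
Average = 23/4 = 5.75
= avg=5.75, min=5, max=8


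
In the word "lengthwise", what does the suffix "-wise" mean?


Suffix: -wise
As in: lengthwise -> length + -wise
Meaning = in the manner of


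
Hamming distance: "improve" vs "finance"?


Comparing character by character (same length = 7):
  Pos 0: 'i' vs 'f' !=
  Pos 1: 'm' vs 'i' !=
  Pos 2: 'p' vs 'n' !=
  Pos 3: 'r' vs 'a' !=
  Pos 4: 'o' vs 'n' !=
  Pos 5: 'v' vs 'c' !=
  Pos 6: 'e' vs 'e' =
Hamming distance = 6


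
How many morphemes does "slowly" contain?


Word: "slowly"
Morphemes: slow / -ly
Each morpheme carries meaning
= 2 morphemes


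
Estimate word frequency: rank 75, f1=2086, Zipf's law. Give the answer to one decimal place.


Zipf's law: f(r) = f(1) / r
f(1) = 2086
f(75) = 2086 / 75
= 27.8 occurrences


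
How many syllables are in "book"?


Word: "book"
Syllable breakdown: book
Counting: 1 part
= 1 syllable


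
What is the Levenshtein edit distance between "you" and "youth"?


Word 1: "you" (length 3)
Word 2: "youth" (length 5)
One optimal edit sequence (insert/delete/substitute each cost 1):
  1. keep 'y'
  2. keep 'o'
  3. keep 'u'
  4. insert 't'  (+1)
  5. insert 'h'  (+1)
Total edit operations: 2
Edit distance = 2


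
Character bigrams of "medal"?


Word: "medal" (length 5)
Number of bigrams = 5 - 2 + 1 = 4
  Position 0: "me"
  Position 1: "ed"
  Position 2: "da"
  Position 3: "al"
Bigrams = "me", "ed", "da", "al"


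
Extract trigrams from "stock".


Word: "stock" (length 5)
Number of trigrams = 5 - 3 + 1 = 3
  Position 0: "sto"
  Position 1: "toc"
  Position 2: "ock"
Trigrams = "sto", "toc", "ock"


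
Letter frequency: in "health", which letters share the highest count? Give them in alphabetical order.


Word: "health"
Letter counts:
  'a': 1
  'e': 1
  'h': 2
  'l': 1
  't': 1
Maximum count = 2
Most frequent = 'h' (2 times each)


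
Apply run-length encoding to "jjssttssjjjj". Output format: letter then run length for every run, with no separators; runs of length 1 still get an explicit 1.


String: "jjssttssjjjj"
Scanning for consecutive runs:
  'j' x 2
  's' x 2
  't' x 2
  's' x 2
  'j' x 4
RLE = "j2s2t2s2j4"


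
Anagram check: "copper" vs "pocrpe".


Word 1: "copper" → sorted: ceoppr
Word 2: "pocrpe" → sorted: ceoppr
Same letters? ceoppr == ceoppr
Anagram = Yes


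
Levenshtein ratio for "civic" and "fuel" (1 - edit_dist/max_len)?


Word 1: "civic" (length 5)
Word 2: "fuel" (length 4)
One optimal edit sequence:
  1. delete 'c'  (+1)
  2. substitute 'i' -> 'f'  (+1)
  3. substitute 'v' -> 'u'  (+1)
  4. substitute 'i' -> 'e'  (+1)
  5. substitute 'c' -> 'l'  (+1)
Edit distance = 5
Max length = max(5, 4) = 5
Similarity = 1 - 5/5
= 0.0000


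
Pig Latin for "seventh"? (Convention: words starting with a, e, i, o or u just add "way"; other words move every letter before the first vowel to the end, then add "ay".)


Word: "seventh"
Starts with consonant(s) → move to end, add 'ay'
Consonant cluster: "s"
Pig Latin = "eventhsay"


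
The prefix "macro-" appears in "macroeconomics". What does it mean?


Prefix: macro-
Example: macroeconomics (macro- + economics)
Meaning = large


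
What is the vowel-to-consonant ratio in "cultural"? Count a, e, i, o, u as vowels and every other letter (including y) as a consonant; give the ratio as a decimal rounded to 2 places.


Word: "cultural"
Vowels (a,e,i,o,u): 3
Consonants: 5
Ratio = 3/5
= 0.60


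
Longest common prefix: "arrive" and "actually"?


Word 1: "arrive"
Word 2: "actually"
Comparing from start:
  Pos 0: 'a' == 'a'
  Pos 1: 'r' != 'c' (stop)
LCP = "a" (length 1)


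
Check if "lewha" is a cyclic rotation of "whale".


Word: "whale", Candidate: "lewha"
Method: check if candidate is substring of word+word
"whalewhale" contains "lewha"? Yes
Is rotation = Yes


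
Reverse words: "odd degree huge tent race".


Original: "odd degree huge tent race"
Words (1..n): odd | degree | huge | tent | race
Reversed (n..1): race | tent | huge | degree | odd
Result = "race tent huge degree odd"


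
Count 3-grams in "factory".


Word: "factory" (length 7)
Number of 3-grams = length - 3 + 1 = 7 - 3 + 1
= 5


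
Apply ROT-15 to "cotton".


Word: "cotton"
Shift: 15
Each letter → (letter + shift) mod 26:
  'c' (2) + 15 = 17 → 'r'
  'o' (14) + 15 = 3 → 'd'
  't' (19) + 15 = 8 → 'i'
  't' (19) + 15 = 8 → 'i'
  'o' (14) + 15 = 3 → 'd'
  'n' (13) + 15 = 2 → 'c'
Result = "rdiidc"


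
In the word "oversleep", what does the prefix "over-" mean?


Prefix: over-
Example: oversleep (over- + sleep)
Meaning = excessive


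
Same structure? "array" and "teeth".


Pattern of "array": [0, 1, 1, 0, 2]
Pattern of "teeth": [0, 1, 1, 0, 2]
Patterns match
Same pattern = Yes


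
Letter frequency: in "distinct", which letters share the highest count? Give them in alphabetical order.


Word: "distinct"
Letter counts:
  'c': 1
  'd': 1
  'i': 2
  'n': 1
  's': 1
  't': 2
Maximum count = 2
Most frequent = 'i', 't' (2 times each)


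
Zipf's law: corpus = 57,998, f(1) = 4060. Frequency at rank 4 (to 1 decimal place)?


Zipf's law: f(r) = f(1) / r
f(1) = 4060
f(4) = 4060 / 4
= 1015.0 occurrences


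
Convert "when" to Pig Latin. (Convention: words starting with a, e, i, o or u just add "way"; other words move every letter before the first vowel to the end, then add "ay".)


Word: "when"
Starts with consonant(s) → move to end, add 'ay'
Consonant cluster: "wh"
Pig Latin = "enwhay"


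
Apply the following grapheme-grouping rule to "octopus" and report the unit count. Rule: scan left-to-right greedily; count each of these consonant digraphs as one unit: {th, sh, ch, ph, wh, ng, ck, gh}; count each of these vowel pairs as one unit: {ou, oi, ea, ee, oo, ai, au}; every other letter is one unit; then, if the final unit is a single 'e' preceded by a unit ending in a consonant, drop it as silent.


Word: "octopus" (7 letters)
Left-to-right scan:
  (1) 'o' (letter)
  (2) 'c' (letter)
  (3) 't' (letter)
  (4) 'o' (letter)
  (5) 'p' (letter)
  (6) 'u' (letter)
  (7) 's' (letter)
Units from scan: 7
Sound units = 7 units


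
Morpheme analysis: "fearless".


Word: "fearless"
Morphemes: fear + -less
Each morpheme carries meaning
= 2 morphemes


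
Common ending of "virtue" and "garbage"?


Word 1: "virtue"
Word 2: "garbage"
Comparing from end:
  Pos -1: 'e' == 'e'
  Pos -2: 'u' != 'g' (stop)
LCS = "e" (length 1)


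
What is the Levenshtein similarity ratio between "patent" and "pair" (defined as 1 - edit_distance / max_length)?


Word 1: "patent" (length 6)
Word 2: "pair" (length 4)
One optimal edit sequence:
  1. keep 'p'
  2. keep 'a'
  3. delete 't'  (+1)
  4. delete 'e'  (+1)
  5. substitute 'n' -> 'i'  (+1)
  6. substitute 't' -> 'r'  (+1)
Edit distance = 4
Max length = max(6, 4) = 6
Similarity = 1 - 4/6
= 0.3333


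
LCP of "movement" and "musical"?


Word 1: "movement"
Word 2: "musical"
Comparing from start:
  Pos 0: 'm' == 'm'
  Pos 1: 'o' != 'u' (stop)
LCP = "m" (length 1)


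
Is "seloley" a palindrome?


Word: "seloley"
Reversed: "yeloles"
Forward == Backward? seloley != yeloles
Palindrome = No


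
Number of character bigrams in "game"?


Word: "game" (length 4)
Number of 2-grams = length - 2 + 1 = 4 - 2 + 1
= 3


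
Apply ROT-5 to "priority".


Word: "priority"
Shift: 5
Each letter → (letter + shift) mod 26:
  'p' (15) + 5 = 20 → 'u'
  'r' (17) + 5 = 22 → 'w'
  'i' (8) + 5 = 13 → 'n'
  'o' (14) + 5 = 19 → 't'
  'r' (17) + 5 = 22 → 'w'
  'i' (8) + 5 = 13 → 'n'
  't' (19) + 5 = 24 → 'y'
  'y' (24) + 5 = 3 → 'd'
Result = "uwntwnyd"


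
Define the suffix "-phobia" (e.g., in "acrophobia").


Suffix: -phobia
Example: acrophobia (acro- + -phobia)
Meaning = fear of


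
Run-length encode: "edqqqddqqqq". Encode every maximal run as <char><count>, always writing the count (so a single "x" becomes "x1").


String: "edqqqddqqqq"
Scanning for consecutive runs:
  'e' x 1
  'd' x 1
  'q' x 3
  'd' x 2
  'q' x 4
RLE = "e1d1q3d2q4"


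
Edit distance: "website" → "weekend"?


Word 1: "website" (length 7)
Word 2: "weekend" (length 7)
One optimal edit sequence (insert/delete/substitute each cost 1):
  1. keep 'w'
  2. keep 'e'
  3. substitute 'b' -> 'e'  (+1)
  4. substitute 's' -> 'k'  (+1)
  5. substitute 'i' -> 'e'  (+1)
  6. substitute 't' -> 'n'  (+1)
  7. substitute 'e' -> 'd'  (+1)
Total edit operations: 5
Edit distance = 5


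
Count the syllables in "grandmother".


Word: "grandmother"
Syllable breakdown: grand-moth-er
Counting: 3 parts
= 3 syllables


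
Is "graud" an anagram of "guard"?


Word 1: "guard" → sorted: adgru
Word 2: "graud" → sorted: adgru
Same letters? adgru == adgru
Anagram = Yes


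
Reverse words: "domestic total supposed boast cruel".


Original: "domestic total supposed boast cruel"
Words (1..n): domestic | total | supposed | boast | cruel
Reversed (n..1): cruel | boast | supposed | total | domestic
Result = "cruel boast supposed total domestic"


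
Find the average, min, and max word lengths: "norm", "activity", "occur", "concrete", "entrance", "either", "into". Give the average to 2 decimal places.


Lengths: "norm"=4, "activity"=8, "occur"=5, "concrete"=8, "entrance"=8, "either"=6, "into"=4
Sum = 43, Count = 7
Average = 43/7 = 6.14
= avg=6.14, min=4, max=8


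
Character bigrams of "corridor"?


Word: "corridor" (length 8)
Number of bigrams = 8 - 2 + 1 = 7
  Position 0: "co"
  Position 1: "or"
  Position 2: "rr"
  Position 3: "ri"
  Position 4: "id"
  Position 5: "do"
  Position 6: "or"
Bigrams = "co", "or", "rr", "ri", "id", "do", "or"


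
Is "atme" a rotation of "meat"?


Word: "meat", Candidate: "atme"
Method: check if candidate is substring of word+word
"meatmeat" contains "atme"? Yes
Is rotation = Yes


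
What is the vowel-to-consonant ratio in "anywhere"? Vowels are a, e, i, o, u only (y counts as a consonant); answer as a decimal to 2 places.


Word: "anywhere"
Vowels (a,e,i,o,u): 3
Consonants: 5
Ratio = 3/5
= 0.60


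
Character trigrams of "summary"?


Word: "summary" (length 7)
Number of trigrams = 7 - 3 + 1 = 5
  Position 0: "sum"
  Position 1: "umm"
  Position 2: "mma"
  Position 3: "mar"
  Position 4: "ary"
Trigrams = "sum", "umm", "mma", "mar", "ary"


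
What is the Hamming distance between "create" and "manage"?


Comparing character by character (same length = 6):
  Pos 0: 'c' vs 'm' !=
  Pos 1: 'r' vs 'a' !=
  Pos 2: 'e' vs 'n' !=
  Pos 3: 'a' vs 'a' =
  Pos 4: 't' vs 'g' !=
  Pos 5: 'e' vs 'e' =
Hamming distance = 4


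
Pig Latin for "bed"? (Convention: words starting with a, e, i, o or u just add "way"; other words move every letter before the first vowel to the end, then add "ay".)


Word: "bed"
Starts with consonant(s) → move to end, add 'ay'
Consonant cluster: "b"
Pig Latin = "edbay"


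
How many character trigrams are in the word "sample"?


Word: "sample" (length 6)
Number of 3-grams = length - 3 + 1 = 6 - 3 + 1
= 4


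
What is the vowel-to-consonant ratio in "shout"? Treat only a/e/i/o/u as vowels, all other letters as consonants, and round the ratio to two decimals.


Word: "shout"
Vowels (a,e,i,o,u): 2
Consonants: 3
Ratio = 2/3
= 0.67


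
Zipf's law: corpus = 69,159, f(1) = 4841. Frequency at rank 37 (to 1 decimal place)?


Zipf's law: f(r) = f(1) / r
f(1) = 4841
f(37) = 4841 / 37
= 130.8 occurrences


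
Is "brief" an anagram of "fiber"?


Word 1: "fiber" → sorted: befir
Word 2: "brief" → sorted: befir
Same letters? befir == befir
Anagram = Yes


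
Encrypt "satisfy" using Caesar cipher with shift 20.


Word: "satisfy"
Shift: 20
Each letter → (letter + shift) mod 26:
  's' (18) + 20 = 12 → 'm'
  'a' (0) + 20 = 20 → 'u'
  't' (19) + 20 = 13 → 'n'
  'i' (8) + 20 = 2 → 'c'
  's' (18) + 20 = 12 → 'm'
  'f' (5) + 20 = 25 → 'z'
  'y' (24) + 20 = 18 → 's'
Result = "muncmzs"


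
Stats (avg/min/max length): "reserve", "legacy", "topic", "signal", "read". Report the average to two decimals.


Lengths: "reserve"=7, "legacy"=6, "topic"=5, "signal"=6, "read"=4
Sum = 28, Count = 5
Average = 28/5 = 5.60
= avg=5.60, min=4, max=7


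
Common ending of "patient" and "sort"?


Word 1: "patient"
Word 2: "sort"
Comparing from end:
  Pos -1: 't' == 't'
  Pos -2: 'n' != 'r' (stop)
LCS = "t" (length 1)


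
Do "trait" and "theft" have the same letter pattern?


Pattern of "trait": [0, 1, 2, 3, 0]
Pattern of "theft": [0, 1, 2, 3, 0]
Patterns match
Same pattern = Yes


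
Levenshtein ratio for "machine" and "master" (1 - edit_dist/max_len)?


Word 1: "machine" (length 7)
Word 2: "master" (length 6)
One optimal edit sequence:
  1. keep 'm'
  2. keep 'a'
  3. delete 'c'  (+1)
  4. substitute 'h' -> 's'  (+1)
  5. substitute 'i' -> 't'  (+1)
  6. substitute 'n' -> 'e'  (+1)
  7. substitute 'e' -> 'r'  (+1)
Edit distance = 5
Max length = max(7, 6) = 7
Similarity = 1 - 5/7
= 0.2857


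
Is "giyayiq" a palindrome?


Word: "giyayiq"
Reversed: "qiyayig"
Forward == Backward? giyayiq != qiyayig
Palindrome = No


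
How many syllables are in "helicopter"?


Word: "helicopter"
Syllable breakdown: hel | i | cop | ter
Counting: 4 parts
= 4 syllables


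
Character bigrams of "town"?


Word: "town" (length 4)
Number of bigrams = 4 - 2 + 1 = 3
  Position 0: "to"
  Position 1: "ow"
  Position 2: "wn"
Bigrams = "to", "ow", "wn"


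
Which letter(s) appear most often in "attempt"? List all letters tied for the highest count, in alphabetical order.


Word: "attempt"
Letter counts:
  'a': 1
  'e': 1
  'm': 1
  'p': 1
  't': 3
Maximum count = 3
Most frequent = 't' (3 times each)


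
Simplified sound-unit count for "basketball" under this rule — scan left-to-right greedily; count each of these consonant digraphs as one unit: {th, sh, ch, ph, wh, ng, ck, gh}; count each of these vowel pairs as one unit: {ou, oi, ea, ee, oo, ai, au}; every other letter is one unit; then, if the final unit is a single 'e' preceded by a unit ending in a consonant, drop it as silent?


Word: "basketball" (10 letters)
Left-to-right scan:
  1. 'b' (letter)
  2. 'a' (letter)
  3. 's' (letter)
  4. 'k' (letter)
  5. 'e' (letter)
  6. 't' (letter)
  7. 'b' (letter)
  8. 'a' (letter)
  9. 'l' (letter)
  10. 'l' (letter)
Units from scan: 10
Sound units = 10 units


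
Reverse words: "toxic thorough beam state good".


Original: "toxic thorough beam state good"
Words (1..n): toxic | thorough | beam | state | good
Reversed (n..1): good | state | beam | thorough | toxic
Result = "good state beam thorough toxic"


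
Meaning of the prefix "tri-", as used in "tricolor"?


Prefix: tri-
As in: tricolor -> tri- + color
Meaning = three


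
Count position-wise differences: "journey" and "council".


Comparing character by character (same length = 7):
  Pos 0: 'j' vs 'c' !=
  Pos 1: 'o' vs 'o' =
  Pos 2: 'u' vs 'u' =
  Pos 3: 'r' vs 'n' !=
  Pos 4: 'n' vs 'c' !=
  Pos 5: 'e' vs 'i' !=
  Pos 6: 'y' vs 'l' !=
Hamming distance = 5


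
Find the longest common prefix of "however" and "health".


Word 1: "however"
Word 2: "health"
Comparing from start:
  Pos 0: 'h' == 'h'
  Pos 1: 'o' != 'e' (stop)
LCP = "h" (length 1)


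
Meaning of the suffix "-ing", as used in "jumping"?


Suffix: -ing
Example: jumping = jump + -ing
Meaning = present participle


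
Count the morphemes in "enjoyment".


Word: "enjoyment"
Morphemes: en- / joy / -ment
Each morpheme carries meaning
= 3 morphemes


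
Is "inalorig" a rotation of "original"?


Word: "original", Candidate: "inalorig"
Method: check if candidate is substring of word+word
"originaloriginal" contains "inalorig"? Yes
Is rotation = Yes


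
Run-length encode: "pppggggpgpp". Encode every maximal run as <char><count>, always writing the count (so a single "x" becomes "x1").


String: "pppggggpgpp"
Scanning for consecutive runs:
  'p' x 3
  'g' x 4
  'p' x 1
  'g' x 1
  'p' x 2
RLE = "p3g4p1g1p2"


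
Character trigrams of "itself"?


Word: "itself" (length 6)
Number of trigrams = 6 - 3 + 1 = 4
  Position 0: "its"
  Position 1: "tse"
  Position 2: "sel"
  Position 3: "elf"
Trigrams = "its", "tse", "sel", "elf"


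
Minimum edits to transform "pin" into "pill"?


Word 1: "pin" (length 3)
Word 2: "pill" (length 4)
One optimal edit sequence (insert/delete/substitute each cost 1):
  1. keep 'p'
  2. keep 'i'
  3. insert 'l'  (+1)
  4. substitute 'n' -> 'l'  (+1)
Total edit operations: 2
Edit distance = 2


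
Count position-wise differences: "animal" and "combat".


Comparing character by character (same length = 6):
  Pos 0: 'a' vs 'c' !=
  Pos 1: 'n' vs 'o' !=
  Pos 2: 'i' vs 'm' !=
  Pos 3: 'm' vs 'b' !=
  Pos 4: 'a' vs 'a' =
  Pos 5: 'l' vs 't' !=
Hamming distance = 5


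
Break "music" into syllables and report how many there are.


Word: "music"
Syllable breakdown: mu · sic
Counting: 2 parts
= 2 syllables


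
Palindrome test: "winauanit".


Word: "winauanit"
Reversed: "tinauaniw"
Forward == Backward? winauanit != tinauaniw
Palindrome = No


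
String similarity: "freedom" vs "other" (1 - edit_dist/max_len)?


Word 1: "freedom" (length 7)
Word 2: "other" (length 5)
One optimal edit sequence:
  1. substitute 'f' -> 'o'  (+1)
  2. substitute 'r' -> 't'  (+1)
  3. substitute 'e' -> 'h'  (+1)
  4. keep 'e'
  5. delete 'd'  (+1)
  6. delete 'o'  (+1)
  7. substitute 'm' -> 'r'  (+1)
Edit distance = 6
Max length = max(7, 5) = 7
Similarity = 1 - 6/7
= 0.1429


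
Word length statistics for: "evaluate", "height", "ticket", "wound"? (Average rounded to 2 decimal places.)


Lengths: "evaluate"=8, "height"=6, "ticket"=6, "wound"=5
Sum = 25, Count = 4
Average = 25/4 = 6.25
= avg=6.25, min=5, max=8


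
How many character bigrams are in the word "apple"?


Word: "apple" (length 5)
Number of 2-grams = length - 2 + 1 = 5 - 2 + 1
= 4


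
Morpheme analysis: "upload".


Word: "upload"
Morphemes: up- / load
Each morpheme carries meaning
= 2 morphemes


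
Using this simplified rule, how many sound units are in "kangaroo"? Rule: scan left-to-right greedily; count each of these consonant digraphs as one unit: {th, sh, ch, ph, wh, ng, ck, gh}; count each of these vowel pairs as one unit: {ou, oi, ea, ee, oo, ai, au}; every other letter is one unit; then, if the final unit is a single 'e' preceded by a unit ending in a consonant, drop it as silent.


Word: "kangaroo" (8 letters)
Left-to-right scan:
  [1] 'k' (letter)
  [2] 'a' (letter)
  [3] 'ng' (digraph)
  [4] 'a' (letter)
  [5] 'r' (letter)
  [6] 'oo' (vowel-pair)
Units from scan: 6
Sound units = 6 units


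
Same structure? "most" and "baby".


Pattern of "most": [0, 1, 2, 3]
Pattern of "baby": [0, 1, 0, 2]
Patterns do not match
Same pattern = No


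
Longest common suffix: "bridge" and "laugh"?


Word 1: "bridge"
Word 2: "laugh"
Comparing from end:
  Pos -1: 'e' != 'h' (stop)
LCS = "" (length 0)


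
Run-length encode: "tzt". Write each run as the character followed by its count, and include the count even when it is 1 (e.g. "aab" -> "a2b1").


String: "tzt"
Scanning for consecutive runs:
  't' x 1
  'z' x 1
  't' x 1
RLE = "t1z1t1"


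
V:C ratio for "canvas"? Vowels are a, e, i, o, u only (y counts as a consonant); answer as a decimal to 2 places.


Word: "canvas"
Vowels (a,e,i,o,u): 2
Consonants: 4
Ratio = 2/4
= 0.50


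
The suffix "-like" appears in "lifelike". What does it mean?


Suffix: -like
Example: lifelike = life + -like
Meaning = resembling
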